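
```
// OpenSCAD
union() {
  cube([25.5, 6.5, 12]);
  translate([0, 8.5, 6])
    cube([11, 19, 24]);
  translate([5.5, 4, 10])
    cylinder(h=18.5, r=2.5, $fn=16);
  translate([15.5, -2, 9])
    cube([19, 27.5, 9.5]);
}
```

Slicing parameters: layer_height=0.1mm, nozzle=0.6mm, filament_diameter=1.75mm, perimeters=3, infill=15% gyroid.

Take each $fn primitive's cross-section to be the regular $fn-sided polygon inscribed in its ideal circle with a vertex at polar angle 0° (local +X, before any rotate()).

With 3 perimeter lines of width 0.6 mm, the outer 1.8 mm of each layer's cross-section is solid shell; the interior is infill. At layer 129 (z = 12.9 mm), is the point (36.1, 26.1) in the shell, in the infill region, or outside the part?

outside

At z = 12.9 mm: the cube is absent (z outside [0, 12]); the cube at (0, 8.5) is present — its section is the full 11×19 rectangle; the r=2.5 cylinder at (5.5, 4) gives a regular 16-gon of circumradius 2.5 (constant along its height); the 19×27.5 cube at (15.5, -2) contributes its full rectangle; Taking the union: the 3 present regions are separate (no shared area or edge), so areas and boundary lengths simply add and each stays a separate island — 3 connected regions. Overall, the cross-section has 3 separate islands. The nearest boundary edge runs (15.50, 25.50)→(34.50, 25.50); distance from the point to it = 1.71 mm. The point is not inside any of the regions above, so it lies outside the cross-section (1.71 mm from the nearest boundary).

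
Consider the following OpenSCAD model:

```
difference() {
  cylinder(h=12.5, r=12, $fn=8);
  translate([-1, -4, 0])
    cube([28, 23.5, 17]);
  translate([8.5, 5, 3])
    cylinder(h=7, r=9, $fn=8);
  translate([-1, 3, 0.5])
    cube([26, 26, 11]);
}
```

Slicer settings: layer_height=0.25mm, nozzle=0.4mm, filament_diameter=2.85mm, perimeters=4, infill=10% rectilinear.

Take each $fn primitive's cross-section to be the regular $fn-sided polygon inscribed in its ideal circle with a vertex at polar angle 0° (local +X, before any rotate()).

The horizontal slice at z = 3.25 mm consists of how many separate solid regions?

At z = 3.25 mm: the cylinder: section is a regular 8-gon, circumradius r=12; the cube at (-1, -4) is present — its section is the full 28×23.5 rectangle; the r=9 cylinder at (8.5, 5) gives a regular 8-gon of circumradius 9 (constant along its height); the 26×26 cube at (-1, 3) contributes its full rectangle; Subtracting the remaining from the first: starting from the r=12 cylinder, the 28×23.5 cube at (-1, -4) partially overlaps it — only the 162.30 mm² overlap (of its 658.00 mm²) is removed, clipping the outline; the r=9 cylinder at (8.5, 5) misses the remaining region (no effect); the 26×26 cube at (-1, 3) misses the remaining region (no effect) — 1 connected region. The result has 1 disconnected region.

1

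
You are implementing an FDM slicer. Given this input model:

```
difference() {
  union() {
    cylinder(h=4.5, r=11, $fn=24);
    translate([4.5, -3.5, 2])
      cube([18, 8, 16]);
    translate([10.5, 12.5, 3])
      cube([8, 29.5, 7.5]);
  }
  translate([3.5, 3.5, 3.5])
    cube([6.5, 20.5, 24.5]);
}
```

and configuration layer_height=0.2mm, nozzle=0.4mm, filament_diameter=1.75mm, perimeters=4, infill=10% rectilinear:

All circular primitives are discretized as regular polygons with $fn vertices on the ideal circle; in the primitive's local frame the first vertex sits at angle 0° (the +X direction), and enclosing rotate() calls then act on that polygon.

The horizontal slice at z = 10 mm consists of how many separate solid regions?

2

At z = 10 mm: the cylinder is not intersected at this z (z outside [0, 4.5]); the cube at (4.5, -3.5) (footprint 18×8) is included at this height; the cube at (10.5, 12.5) (footprint 8×29.5) is included at this height; Taking the union: the 2 present regions are separate (no shared area or edge), so areas and boundary lengths simply add and each stays a separate island — 2 connected regions; the 6.5×20.5 cube at (3.5, 3.5) contributes its full rectangle; Subtracting the remaining from the first: starting from the result so far, the 6.5×20.5 cube at (3.5, 3.5) partially overlaps it — only the 5.50 mm² overlap (of its 133.25 mm²) is removed, clipping the outline — 2 connected regions. The result has 2 disconnected regions.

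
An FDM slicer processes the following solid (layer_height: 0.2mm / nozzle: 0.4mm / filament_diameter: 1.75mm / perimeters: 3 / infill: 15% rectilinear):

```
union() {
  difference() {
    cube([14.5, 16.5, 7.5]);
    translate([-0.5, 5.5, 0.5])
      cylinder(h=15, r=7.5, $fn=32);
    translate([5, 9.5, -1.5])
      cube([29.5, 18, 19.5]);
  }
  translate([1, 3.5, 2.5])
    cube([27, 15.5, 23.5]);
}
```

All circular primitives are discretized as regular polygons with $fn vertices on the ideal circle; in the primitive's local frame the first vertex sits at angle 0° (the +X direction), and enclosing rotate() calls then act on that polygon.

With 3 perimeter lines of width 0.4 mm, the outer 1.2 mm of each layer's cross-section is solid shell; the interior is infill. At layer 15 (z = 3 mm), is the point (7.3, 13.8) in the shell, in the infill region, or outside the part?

infill

At z = 3 mm: the cube (footprint 14.5×16.5) is included at this height; the r=7.5 cylinder at (-0.5, 5.5) gives a regular 32-gon of circumradius 7.5 (constant along its height); the 29.5×18 cube at (5, 9.5) contributes its full rectangle; Taking the first minus the rest: starting from the 14.5×16.5 cube, the r=7.5 cylinder at (-0.5, 5.5) partially overlaps it — only the 74.44 mm² overlap (of its 175.58 mm²) is removed, clipping the outline; the 29.5×18 cube at (5, 9.5) partially overlaps it — only the 66.04 mm² overlap (of its 531.00 mm²) is removed, clipping the outline — 2 connected regions; the cube at (1, 3.5) is present — its section is the full 27×15.5 rectangle; Taking the union: the regions partially overlap (shared area 64.93 mm²), so overlapping operands fuse into one piece — 1 connected region. Overall, the cross-section is a single solid region. The nearest boundary edge runs (1.00, 19.00)→(28.00, 19.00); distance from the point to it = 5.20 mm. The point is inside the cross-section and 5.20 mm from the nearest boundary — more than the 1.2 mm shell width (3 × 0.4), so it's in the infill interior.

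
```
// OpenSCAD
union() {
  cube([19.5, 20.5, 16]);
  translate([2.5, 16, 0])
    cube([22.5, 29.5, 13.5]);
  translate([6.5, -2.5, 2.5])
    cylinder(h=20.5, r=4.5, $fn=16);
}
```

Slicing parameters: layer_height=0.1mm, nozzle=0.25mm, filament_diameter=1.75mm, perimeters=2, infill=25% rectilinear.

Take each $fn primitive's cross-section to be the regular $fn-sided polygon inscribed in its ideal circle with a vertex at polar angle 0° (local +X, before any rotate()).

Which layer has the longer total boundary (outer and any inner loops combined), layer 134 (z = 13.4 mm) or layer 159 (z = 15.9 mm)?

Layer 134 (z = 13.4): the 19.5×20.5 cube contributes its full rectangle (perimeter 80.00 mm); the cube at (2.5, 16) (footprint 22.5×29.5) is included at this height (perimeter 104.00 mm); the r=4.5 cylinder at (6.5, -2.5) gives a regular 16-gon of circumradius 4.5 (constant along its height) (perimeter = 2·16·4.500·sin(180°/16) = 28.09 mm); Taking the union: the regions partially overlap (shared area 86.52 mm²), so the edge portions inside another operand are dropped and the merged outline is re-measured after clipping — boundary = 153.15 mm. So its perimeter = 153.15 mm. Layer 159 (z = 15.9): the 19.5×20.5 cube contributes its full rectangle (perimeter 80.00 mm); the cube at (2.5, 16) does not reach this height (z outside [0, 13.5]); the r=4.5 cylinder at (6.5, -2.5) gives a regular 16-gon of circumradius 4.5 (constant along its height) (perimeter = 2·16·4.500·sin(180°/16) = 28.09 mm); Taking the union: the regions partially overlap (shared area 10.02 mm²), so the edge portions inside another operand are dropped and the merged outline is re-measured after clipping — boundary = 92.15 mm. So its perimeter = 92.15 mm. Layer 134 is larger (153.15 vs 92.15 mm).

layer 134 (z = 13.4 mm)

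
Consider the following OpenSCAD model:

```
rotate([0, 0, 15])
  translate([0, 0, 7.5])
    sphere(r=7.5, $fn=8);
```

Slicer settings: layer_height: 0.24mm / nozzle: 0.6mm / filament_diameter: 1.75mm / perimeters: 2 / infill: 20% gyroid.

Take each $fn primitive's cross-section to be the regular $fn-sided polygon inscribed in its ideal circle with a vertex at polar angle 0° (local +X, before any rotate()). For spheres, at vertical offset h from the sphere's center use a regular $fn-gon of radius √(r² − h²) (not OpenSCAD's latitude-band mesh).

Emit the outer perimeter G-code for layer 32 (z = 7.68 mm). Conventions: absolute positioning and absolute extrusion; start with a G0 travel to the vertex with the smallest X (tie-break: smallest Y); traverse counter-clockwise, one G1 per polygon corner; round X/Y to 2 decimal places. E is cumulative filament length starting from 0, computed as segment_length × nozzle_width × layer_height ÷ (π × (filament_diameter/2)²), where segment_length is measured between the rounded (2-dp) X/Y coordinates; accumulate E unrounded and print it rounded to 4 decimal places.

G0 X-7.24 Y-1.94 Z7.68
G1 X-3.75 Y-6.49 E0.3433
G1 X1.94 Y-7.24 E0.6869
G1 X6.49 Y-3.75 E1.0302
G1 X7.24 Y1.94 E1.3738
G1 X3.75 Y6.49 E1.7171
G1 X-1.94 Y7.24 E2.0607
G1 X-6.49 Y3.75 E2.4040
G1 X-7.24 Y-1.94 E2.7476

At z = 7.68 mm: the r=7.5 sphere slices to a regular 8-gon of circumradius 7.498 (√(r²−h²) with h=0.18 from center); (rotated 15° about Z; rotation is an isometry so areas/perimeters/island counts are preserved). The outline is a single polygon with 8 vertices. Extrusion per mm of travel: 0.6 × 0.24 / (π × 0.875²) = 0.059868. Accumulating E over each segment gives final E = 2.7476.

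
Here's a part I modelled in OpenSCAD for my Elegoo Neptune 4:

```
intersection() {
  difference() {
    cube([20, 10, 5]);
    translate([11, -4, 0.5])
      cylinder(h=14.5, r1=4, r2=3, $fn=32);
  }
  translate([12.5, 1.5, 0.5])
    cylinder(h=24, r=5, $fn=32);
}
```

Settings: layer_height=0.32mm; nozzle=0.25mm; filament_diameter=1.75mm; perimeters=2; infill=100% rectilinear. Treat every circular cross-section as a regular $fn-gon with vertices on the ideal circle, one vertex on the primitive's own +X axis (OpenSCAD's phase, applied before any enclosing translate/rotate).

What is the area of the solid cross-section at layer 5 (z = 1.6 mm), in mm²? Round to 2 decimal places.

At z = 1.6 mm: the cube (footprint 20×10) is included at this height (area 200.00 mm²); the cone at (11, -4): at t=0.076 of its height the radius interpolates to r₁+(r₂−r₁)t = 3.924, giving a regular 32-gon of that circumradius (area = (32/2)·3.924²·sin(360°/32) = 48.07 mm²); Taking the first minus the rest: starting from the 20×10 cube (200.00 mm²), the cone at (11, -4) misses the remaining region (no effect) — area = 200.00 mm²; the cylinder at (12.5, 1.5): section is a regular 32-gon, circumradius r=5 (area = (32/2)·5.000²·sin(360°/32) = 78.04 mm²); Taking the intersection: the r=5 cylinder at (12.5, 1.5) partially overlaps the result so far; clipping to the common part keeps 53.74 mm² — area = 53.74 mm². Overall, the cross-section is a single solid region. Net area = 53.74 mm².

53.74 mm²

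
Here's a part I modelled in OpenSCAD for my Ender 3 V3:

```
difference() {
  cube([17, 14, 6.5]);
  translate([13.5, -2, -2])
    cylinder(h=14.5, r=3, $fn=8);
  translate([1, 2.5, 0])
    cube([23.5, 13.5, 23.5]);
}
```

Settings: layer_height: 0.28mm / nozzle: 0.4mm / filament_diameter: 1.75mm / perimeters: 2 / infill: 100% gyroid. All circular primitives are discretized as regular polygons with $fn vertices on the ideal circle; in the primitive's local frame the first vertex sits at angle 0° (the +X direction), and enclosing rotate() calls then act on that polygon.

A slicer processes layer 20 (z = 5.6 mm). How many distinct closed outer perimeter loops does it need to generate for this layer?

1

At z = 5.6 mm: the 17×14 cube contributes its full rectangle; the cylinder at (13.5, -2): section is a regular 8-gon, circumradius r=3; the cube at (1, 2.5) is present — its section is the full 23.5×13.5 rectangle; Taking the first minus the rest: starting from the 17×14 cube, the r=3 cylinder at (13.5, -2) partially overlaps it — only the 2.38 mm² overlap (of its 25.46 mm²) is removed, clipping the outline; the 23.5×13.5 cube at (1, 2.5) partially overlaps it — only the 184.00 mm² overlap (of its 317.25 mm²) is removed, clipping the outline — 1 connected region. The result has 1 disconnected region.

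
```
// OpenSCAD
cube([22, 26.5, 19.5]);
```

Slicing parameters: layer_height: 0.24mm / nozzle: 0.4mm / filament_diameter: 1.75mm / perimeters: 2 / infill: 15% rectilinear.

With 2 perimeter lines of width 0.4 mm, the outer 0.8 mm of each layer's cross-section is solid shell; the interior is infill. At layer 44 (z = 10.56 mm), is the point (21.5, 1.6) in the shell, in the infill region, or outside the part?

shell

At z = 10.56 mm: the cube (footprint 22×26.5) is included at this height. Overall, the cross-section is a single solid region. The nearest boundary edge runs (22.00, 0.00)→(22.00, 26.50); distance from the point to it = 0.50 mm. The point is inside the cross-section, 0.50 mm from the nearest boundary — within the 0.8 mm shell band (2 × 0.4).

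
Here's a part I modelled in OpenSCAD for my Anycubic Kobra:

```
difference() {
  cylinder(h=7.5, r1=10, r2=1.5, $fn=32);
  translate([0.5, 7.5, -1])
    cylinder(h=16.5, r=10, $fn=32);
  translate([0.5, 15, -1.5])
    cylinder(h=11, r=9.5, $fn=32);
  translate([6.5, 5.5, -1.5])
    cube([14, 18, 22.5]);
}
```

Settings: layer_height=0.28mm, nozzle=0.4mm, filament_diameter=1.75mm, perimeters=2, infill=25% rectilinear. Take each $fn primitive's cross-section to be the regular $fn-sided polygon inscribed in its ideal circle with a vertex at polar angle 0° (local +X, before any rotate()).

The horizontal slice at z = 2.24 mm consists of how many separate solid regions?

At z = 2.24 mm: the cone (r1=10→r2=1.5) has section circumradius 7.461 here — a regular 32-gon; the cylinder at (0.5, 7.5): section is a regular 32-gon, circumradius r=10; the r=9.5 cylinder at (0.5, 15) gives a regular 32-gon of circumradius 9.5 (constant along its height); the cube at (6.5, 5.5) is present — its section is the full 14×18 rectangle; After the difference (first − rest): starting from the cone, the r=10 cylinder at (0.5, 7.5) partially overlaps it — only the 108.14 mm² overlap (of its 312.14 mm²) is removed, clipping the outline; the r=9.5 cylinder at (0.5, 15) misses the remaining region (no effect); the 14×18 cube at (6.5, 5.5) misses the remaining region (no effect) — 1 connected region. The result has 1 disconnected region.

1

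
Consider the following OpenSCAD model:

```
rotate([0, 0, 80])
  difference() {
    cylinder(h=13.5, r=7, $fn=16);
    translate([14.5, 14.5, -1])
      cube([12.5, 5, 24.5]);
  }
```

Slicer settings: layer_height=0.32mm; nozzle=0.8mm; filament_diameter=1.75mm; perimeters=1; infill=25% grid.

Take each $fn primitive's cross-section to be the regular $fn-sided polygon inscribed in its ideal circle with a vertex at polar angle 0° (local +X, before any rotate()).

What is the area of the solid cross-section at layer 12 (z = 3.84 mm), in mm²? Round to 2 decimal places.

150.01 mm²

At z = 3.84 mm: the cylinder: section is a regular 16-gon, circumradius r=7 (area = (16/2)·7.000²·sin(360°/16) = 150.01 mm²); the cube at (14.5, 14.5) is present — its section is the full 12.5×5 rectangle (area 62.50 mm²); Taking the first minus the rest: starting from the r=7 cylinder (150.01 mm²), the 12.5×5 cube at (14.5, 14.5) misses the remaining region (no effect) — area = 150.01 mm²; (rotated 80° about Z; rotation is an isometry so areas/perimeters/island counts are preserved). Overall, the cross-section is a single solid region. Net area = 150.01 mm².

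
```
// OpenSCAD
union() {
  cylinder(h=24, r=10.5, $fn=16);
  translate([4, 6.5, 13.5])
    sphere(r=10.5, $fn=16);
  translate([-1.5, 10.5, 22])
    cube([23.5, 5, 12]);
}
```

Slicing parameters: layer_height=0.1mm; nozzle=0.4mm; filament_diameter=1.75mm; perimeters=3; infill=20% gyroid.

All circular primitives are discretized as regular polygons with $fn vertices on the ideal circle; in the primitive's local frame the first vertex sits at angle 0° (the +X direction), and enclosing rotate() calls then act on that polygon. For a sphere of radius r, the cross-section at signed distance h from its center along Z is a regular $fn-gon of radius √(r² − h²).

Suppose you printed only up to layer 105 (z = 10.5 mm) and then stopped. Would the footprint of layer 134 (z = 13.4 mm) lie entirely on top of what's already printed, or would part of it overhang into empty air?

Compare the two slices. At z = 10.5: the r=10.5 cylinder gives a regular 16-gon of circumradius 10.5 (constant along its height) (area = (16/2)·10.500²·sin(360°/16) = 337.53 mm²); the r=10.5 sphere at (4, 6.5) contributes a regular 16-gon of circumradius √(10.5²−3²) = 10.062 (area = (16/2)·10.062²·sin(360°/16) = 309.97 mm²); the cube at (-1.5, 10.5) is not intersected at this z (z outside [22, 34]); Merging all regions: the regions partially overlap — summed areas 647.50 mm² minus the doubly-counted overlap 172.29 mm² gives 475.21 mm² — area = 475.21 mm². At z = 13.4: the cylinder: section is a regular 16-gon, circumradius r=10.5 (area = (16/2)·10.500²·sin(360°/16) = 337.53 mm²); the sphere at (4, 6.5): section is a regular 16-gon, circumradius = √(r²−h²) = √(10.5²−0.1²) = 10.500 (area = (16/2)·10.500²·sin(360°/16) = 337.50 mm²); the cube at (-1.5, 10.5) does not reach this height (z outside [22, 34]); Merging all regions: the regions partially overlap — summed areas 675.02 mm² minus the doubly-counted overlap 182.91 mm² gives 492.11 mm² — area = 492.11 mm². Checking containment: at z = 13.4 the cross-section extends beyond the z = 10.5 cross-section by about 16.90 mm².

part overhangs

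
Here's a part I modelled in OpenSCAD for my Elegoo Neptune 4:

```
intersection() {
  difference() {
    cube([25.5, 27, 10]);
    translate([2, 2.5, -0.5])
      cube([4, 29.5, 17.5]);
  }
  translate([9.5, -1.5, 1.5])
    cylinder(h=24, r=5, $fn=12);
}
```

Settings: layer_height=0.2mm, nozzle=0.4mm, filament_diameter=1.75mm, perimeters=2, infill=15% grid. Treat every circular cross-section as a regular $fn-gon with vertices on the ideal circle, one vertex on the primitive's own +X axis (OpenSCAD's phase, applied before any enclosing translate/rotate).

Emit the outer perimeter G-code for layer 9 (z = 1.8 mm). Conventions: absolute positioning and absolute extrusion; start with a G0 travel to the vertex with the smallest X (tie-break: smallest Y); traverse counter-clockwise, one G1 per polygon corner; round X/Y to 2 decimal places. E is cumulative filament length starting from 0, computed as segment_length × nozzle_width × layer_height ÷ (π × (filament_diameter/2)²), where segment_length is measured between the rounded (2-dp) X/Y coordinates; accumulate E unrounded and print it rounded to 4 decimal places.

At z = 1.8 mm: the cube (footprint 25.5×27) is included at this height; the cube at (2, 2.5) (footprint 4×29.5) is included at this height; After the difference (first − rest): starting from the 25.5×27 cube, the 4×29.5 cube at (2, 2.5) partially overlaps it — only the 98.00 mm² overlap (of its 118.00 mm²) is removed, clipping the outline — 1 connected region; the cylinder at (9.5, -1.5): section is a regular 12-gon, circumradius r=5; After intersecting: the r=5 cylinder at (9.5, -1.5) partially overlaps the result so far; clipping to the common part keeps 23.10 mm² — 1 connected region. The outline is a single polygon with 7 vertices. Extrusion per mm of travel: 0.4 × 0.2 / (π × 0.875²) = 0.033260. Accumulating E over each segment gives final E = 0.7192.

G0 X4.90 Y0.00 Z1.80
G1 X14.10 Y0.00 E0.3060
G1 X13.83 Y1.00 E0.3404
G1 X12.00 Y2.83 E0.4265
G1 X9.50 Y3.50 E0.5126
G1 X7.00 Y2.83 E0.5987
G1 X5.17 Y1.00 E0.6848
G1 X4.90 Y0.00 E0.7192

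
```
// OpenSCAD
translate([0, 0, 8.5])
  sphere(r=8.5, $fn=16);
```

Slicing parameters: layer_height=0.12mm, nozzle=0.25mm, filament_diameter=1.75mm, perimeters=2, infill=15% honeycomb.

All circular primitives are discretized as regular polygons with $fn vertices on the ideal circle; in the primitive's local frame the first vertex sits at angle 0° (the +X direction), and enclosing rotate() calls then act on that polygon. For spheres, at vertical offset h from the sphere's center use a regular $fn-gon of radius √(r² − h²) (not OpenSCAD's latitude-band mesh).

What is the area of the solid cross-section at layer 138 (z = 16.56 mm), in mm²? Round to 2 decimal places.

22.31 mm²

At z = 16.56 mm: the r=8.5 sphere contributes a regular 16-gon of circumradius √(8.5²−8.06²) = 2.699 (area = (16/2)·2.699²·sin(360°/16) = 22.31 mm²). Overall, the cross-section is a single solid region. Net area = 22.31 mm².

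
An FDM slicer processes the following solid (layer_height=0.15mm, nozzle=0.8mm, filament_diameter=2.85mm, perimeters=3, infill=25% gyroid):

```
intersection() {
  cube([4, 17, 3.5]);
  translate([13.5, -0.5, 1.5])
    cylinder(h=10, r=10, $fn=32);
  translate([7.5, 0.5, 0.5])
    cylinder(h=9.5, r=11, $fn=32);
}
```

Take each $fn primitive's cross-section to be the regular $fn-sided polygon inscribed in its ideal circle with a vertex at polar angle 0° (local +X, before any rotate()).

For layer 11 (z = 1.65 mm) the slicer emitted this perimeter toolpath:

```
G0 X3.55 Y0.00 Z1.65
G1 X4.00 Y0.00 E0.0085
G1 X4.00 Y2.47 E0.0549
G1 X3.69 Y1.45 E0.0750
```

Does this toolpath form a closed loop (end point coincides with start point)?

no

Start point (G0): (3.55, 0.00). End point (last G1): the path does not return to the start — open.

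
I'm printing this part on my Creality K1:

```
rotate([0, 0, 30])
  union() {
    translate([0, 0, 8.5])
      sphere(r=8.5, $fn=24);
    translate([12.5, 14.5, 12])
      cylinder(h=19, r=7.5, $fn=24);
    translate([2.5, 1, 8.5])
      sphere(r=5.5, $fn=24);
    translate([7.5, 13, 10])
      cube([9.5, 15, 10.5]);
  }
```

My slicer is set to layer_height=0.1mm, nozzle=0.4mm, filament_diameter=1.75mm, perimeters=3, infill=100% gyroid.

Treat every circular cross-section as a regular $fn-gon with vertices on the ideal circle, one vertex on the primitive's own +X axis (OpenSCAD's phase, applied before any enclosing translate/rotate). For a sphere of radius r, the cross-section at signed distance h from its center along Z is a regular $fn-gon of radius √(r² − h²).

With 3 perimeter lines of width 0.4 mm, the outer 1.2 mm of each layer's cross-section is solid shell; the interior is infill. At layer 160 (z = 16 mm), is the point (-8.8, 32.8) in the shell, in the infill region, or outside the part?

At z = 16 mm: the r=8.5 sphere contributes a regular 24-gon of circumradius √(8.5²−7.5²) = 4.000; the cylinder at (12.5, 14.5): section is a regular 24-gon, circumradius r=7.5; the sphere at (2.5, 1) does not reach this height (|z−center|=7.500 > r=5.5); the cube at (7.5, 13) is present — its section is the full 9.5×15 rectangle; Merging all regions: the regions partially overlap (shared area 79.90 mm²), so overlapping operands fuse into one piece — 2 connected regions; (rotated 30° about Z; rotation is an isometry so areas/perimeters/island counts are preserved). Overall, the cross-section has 2 separate islands. Undo the 30° rotation: the query point maps to (8.779, 32.806) in the un-rotated model frame. The nearest boundary edge runs (7.50, 28.00)→(17.00, 28.00); distance from the point to it = 4.81 mm. The point is not inside any of the regions above, so it lies outside the cross-section (4.81 mm from the nearest boundary).

outside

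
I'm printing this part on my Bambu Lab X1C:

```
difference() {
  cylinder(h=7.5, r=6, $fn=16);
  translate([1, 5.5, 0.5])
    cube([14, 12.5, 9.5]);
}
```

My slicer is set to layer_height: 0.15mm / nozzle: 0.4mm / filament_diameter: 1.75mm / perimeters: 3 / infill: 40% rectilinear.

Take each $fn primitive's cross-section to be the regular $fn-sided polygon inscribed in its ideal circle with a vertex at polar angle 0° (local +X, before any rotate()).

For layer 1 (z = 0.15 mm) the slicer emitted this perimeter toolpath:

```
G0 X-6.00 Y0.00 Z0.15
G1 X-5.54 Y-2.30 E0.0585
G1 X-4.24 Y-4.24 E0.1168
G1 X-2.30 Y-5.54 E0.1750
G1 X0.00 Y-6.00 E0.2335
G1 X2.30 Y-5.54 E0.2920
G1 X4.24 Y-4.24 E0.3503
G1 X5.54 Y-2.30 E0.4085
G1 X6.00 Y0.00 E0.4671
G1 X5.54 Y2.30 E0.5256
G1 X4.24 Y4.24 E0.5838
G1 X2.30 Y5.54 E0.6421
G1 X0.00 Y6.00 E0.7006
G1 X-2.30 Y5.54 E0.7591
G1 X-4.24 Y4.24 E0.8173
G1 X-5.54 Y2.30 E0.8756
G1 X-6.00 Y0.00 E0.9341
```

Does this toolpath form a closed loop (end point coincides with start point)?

yes

Start point (G0): (-6.00, 0.00). End point (last G1): the path returns to the start — closed.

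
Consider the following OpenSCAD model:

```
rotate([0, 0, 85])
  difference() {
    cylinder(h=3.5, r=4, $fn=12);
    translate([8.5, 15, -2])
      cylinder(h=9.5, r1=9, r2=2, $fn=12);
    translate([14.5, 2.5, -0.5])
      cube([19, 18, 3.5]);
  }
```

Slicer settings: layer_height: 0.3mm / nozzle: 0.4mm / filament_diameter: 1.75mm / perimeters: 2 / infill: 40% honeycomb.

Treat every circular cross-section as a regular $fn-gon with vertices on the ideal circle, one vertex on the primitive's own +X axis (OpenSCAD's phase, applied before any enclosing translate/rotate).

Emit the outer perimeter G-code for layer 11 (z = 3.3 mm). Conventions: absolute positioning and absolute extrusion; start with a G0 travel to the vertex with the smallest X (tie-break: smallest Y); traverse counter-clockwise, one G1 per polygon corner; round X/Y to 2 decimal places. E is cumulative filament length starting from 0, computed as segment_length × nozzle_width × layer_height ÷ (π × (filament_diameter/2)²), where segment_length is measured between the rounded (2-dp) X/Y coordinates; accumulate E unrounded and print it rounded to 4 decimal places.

G0 X-3.98 Y0.35 Z3.30
G1 X-3.63 Y-1.69 E0.1033
G1 X-2.29 Y-3.28 E0.2070
G1 X-0.35 Y-3.98 E0.3099
G1 X1.69 Y-3.63 E0.4132
G1 X3.28 Y-2.29 E0.5169
G1 X3.98 Y-0.35 E0.6198
G1 X3.63 Y1.69 E0.7231
G1 X2.29 Y3.28 E0.8268
G1 X0.35 Y3.98 E0.9297
G1 X-1.69 Y3.63 E1.0330
G1 X-3.28 Y2.29 E1.1367
G1 X-3.98 Y0.35 E1.2396

At z = 3.3 mm: the cylinder: section is a regular 12-gon, circumradius r=4; the cone at (8.5, 15) contributes a regular 12-gon of circumradius 5.095 (interpolated between r1=9 and r2=2 at t=0.558); the cube at (14.5, 2.5) does not reach this height (z outside [-0.5, 3]); Taking the first minus the rest: starting from the r=4 cylinder, the cone at (8.5, 15) misses the remaining region (no effect) — 1 connected region; (whole slice rotated 85° about Z — lengths, areas and connectivity unchanged). The outline is a single polygon with 12 vertices. Extrusion per mm of travel: 0.4 × 0.3 / (π × 0.875²) = 0.049890. Accumulating E over each segment gives final E = 1.2396.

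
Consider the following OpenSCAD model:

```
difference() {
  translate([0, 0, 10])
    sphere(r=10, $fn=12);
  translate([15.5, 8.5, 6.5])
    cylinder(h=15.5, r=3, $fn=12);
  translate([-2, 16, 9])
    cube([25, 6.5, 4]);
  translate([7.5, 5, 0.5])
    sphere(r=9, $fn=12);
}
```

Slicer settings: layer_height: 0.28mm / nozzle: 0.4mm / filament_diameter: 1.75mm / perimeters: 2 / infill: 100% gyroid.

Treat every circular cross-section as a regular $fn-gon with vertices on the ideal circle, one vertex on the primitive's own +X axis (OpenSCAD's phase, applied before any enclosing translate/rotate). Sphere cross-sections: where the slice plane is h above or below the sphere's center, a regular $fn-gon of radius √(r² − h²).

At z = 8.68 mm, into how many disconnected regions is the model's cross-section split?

1

At z = 8.68 mm: the r=10 sphere contributes a regular 12-gon of circumradius √(10²−1.32²) = 9.912; the cylinder at (15.5, 8.5): section is a regular 12-gon, circumradius r=3; the cube at (-2, 16) is not intersected at this z (z outside [9, 13]); the r=9 sphere at (7.5, 5) contributes a regular 12-gon of circumradius √(9²−8.18²) = 3.753; After the difference (first − rest): starting from the r=10 sphere, the r=3 cylinder at (15.5, 8.5) misses the remaining region (no effect); the r=9 sphere at (7.5, 5) partially overlaps it — only the 24.16 mm² overlap (of its 42.26 mm²) is removed, clipping the outline — 1 connected region. The result has 1 disconnected region.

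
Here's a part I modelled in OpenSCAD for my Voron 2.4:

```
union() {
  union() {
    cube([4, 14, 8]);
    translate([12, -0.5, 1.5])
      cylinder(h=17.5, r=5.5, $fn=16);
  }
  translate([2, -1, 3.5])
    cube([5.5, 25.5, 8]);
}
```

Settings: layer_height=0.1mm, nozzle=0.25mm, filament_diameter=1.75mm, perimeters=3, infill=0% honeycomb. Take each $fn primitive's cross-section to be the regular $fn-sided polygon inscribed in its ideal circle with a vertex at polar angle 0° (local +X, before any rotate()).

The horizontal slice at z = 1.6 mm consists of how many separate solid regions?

At z = 1.6 mm: the cube (footprint 4×14) is included at this height; the r=5.5 cylinder at (12, -0.5) contributes a regular 16-gon of circumradius 5.5; Merging all regions: the 2 present regions are separate (no shared area or edge), so areas and boundary lengths simply add and each stays a separate island — 2 connected regions; the cube at (2, -1) does not reach this height (z outside [3.5, 11.5]); Merging all regions: only that combined region is present, so the union is just that shape — 2 connected regions. The result has 2 disconnected regions.

2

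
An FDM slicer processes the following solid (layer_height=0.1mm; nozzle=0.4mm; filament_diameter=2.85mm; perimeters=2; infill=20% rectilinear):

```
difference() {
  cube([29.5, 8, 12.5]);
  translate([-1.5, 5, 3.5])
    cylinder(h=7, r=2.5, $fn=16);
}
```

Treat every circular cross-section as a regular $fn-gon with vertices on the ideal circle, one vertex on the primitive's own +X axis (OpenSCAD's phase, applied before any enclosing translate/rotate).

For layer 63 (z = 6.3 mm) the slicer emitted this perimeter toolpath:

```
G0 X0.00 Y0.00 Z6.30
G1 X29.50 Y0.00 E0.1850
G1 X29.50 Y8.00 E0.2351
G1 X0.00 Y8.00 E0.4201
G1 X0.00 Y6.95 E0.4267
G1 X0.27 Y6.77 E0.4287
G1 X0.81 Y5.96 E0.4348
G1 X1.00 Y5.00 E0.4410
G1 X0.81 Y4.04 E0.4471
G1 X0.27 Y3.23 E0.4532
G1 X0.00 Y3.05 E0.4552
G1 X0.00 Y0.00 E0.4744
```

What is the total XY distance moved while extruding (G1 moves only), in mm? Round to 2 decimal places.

Sum the Euclidean lengths of each G1 segment: total = 75.65 mm.

75.65 mm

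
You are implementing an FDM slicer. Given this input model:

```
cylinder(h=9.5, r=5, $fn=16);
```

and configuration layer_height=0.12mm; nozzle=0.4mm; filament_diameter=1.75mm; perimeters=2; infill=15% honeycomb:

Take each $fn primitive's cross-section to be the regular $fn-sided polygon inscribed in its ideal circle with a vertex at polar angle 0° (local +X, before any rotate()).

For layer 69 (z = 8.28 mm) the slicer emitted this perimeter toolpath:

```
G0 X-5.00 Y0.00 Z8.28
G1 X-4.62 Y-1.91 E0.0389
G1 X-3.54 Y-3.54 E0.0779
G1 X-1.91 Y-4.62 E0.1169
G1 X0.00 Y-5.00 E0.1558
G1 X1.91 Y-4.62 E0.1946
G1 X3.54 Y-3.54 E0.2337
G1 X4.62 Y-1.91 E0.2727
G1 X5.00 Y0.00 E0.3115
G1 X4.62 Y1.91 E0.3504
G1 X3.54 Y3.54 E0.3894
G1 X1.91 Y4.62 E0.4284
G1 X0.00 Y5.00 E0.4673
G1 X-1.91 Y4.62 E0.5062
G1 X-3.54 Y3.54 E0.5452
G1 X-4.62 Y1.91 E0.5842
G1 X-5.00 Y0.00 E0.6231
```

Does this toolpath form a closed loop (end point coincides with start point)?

Start point (G0): (-5.00, 0.00). End point (last G1): the path returns to the start — closed.

yes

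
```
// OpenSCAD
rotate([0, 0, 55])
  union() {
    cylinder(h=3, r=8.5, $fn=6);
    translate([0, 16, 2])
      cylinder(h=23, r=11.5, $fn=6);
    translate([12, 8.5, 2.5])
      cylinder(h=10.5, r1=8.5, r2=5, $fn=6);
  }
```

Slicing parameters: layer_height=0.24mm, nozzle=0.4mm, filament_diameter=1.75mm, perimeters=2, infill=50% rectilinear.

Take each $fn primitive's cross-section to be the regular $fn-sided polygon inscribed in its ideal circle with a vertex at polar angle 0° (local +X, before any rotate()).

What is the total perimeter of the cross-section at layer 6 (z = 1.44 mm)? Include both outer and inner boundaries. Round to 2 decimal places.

At z = 1.44 mm: the cylinder: section is a regular 6-gon, circumradius r=8.5 (perimeter = 2·6·8.500·sin(180°/6) = 51.00 mm); the cylinder at (0, 16) does not reach this height (z outside [2, 25]); the cone at (12, 8.5) is absent (z outside [2.5, 13]); Taking the union: only the r=8.5 cylinder is present, so the union is just that shape — boundary = 51.00 mm; (rotated 55° about Z; rotation is an isometry so areas/perimeters/island counts are preserved). Overall, the cross-section is a single solid region. Total boundary length (outer) = 51.00 mm.

51.00 mm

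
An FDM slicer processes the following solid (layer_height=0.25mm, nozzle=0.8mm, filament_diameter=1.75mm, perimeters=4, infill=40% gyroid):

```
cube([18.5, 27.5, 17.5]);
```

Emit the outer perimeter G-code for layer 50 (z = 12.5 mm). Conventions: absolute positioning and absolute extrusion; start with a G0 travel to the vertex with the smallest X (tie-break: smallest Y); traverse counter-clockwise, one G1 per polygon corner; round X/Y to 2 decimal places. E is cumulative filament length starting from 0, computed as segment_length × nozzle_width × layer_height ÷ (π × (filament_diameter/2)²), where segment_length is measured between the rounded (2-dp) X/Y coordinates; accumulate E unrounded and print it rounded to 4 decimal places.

At z = 12.5 mm: the cube (footprint 18.5×27.5) is included at this height. The outline is a single polygon with 4 vertices. Extrusion per mm of travel: 0.8 × 0.25 / (π × 0.875²) = 0.083150. Accumulating E over each segment gives final E = 7.6498.

G0 X0.00 Y0.00 Z12.50
G1 X18.50 Y0.00 E1.5383
G1 X18.50 Y27.50 E3.8249
G1 X0.00 Y27.50 E5.3632
G1 X0.00 Y0.00 E7.6498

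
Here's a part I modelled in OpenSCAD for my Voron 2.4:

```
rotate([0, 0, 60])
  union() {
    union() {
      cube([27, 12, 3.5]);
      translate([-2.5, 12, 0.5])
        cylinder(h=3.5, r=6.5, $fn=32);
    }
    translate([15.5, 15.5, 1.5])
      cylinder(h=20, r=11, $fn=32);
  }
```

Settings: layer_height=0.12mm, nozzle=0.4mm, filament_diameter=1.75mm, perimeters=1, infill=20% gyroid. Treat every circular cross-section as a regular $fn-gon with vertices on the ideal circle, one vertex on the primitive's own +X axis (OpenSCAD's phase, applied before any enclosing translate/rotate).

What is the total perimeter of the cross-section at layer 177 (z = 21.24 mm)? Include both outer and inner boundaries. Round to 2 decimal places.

69.00 mm

At z = 21.24 mm: the cube does not reach this height (z outside [0, 3.5]); the cylinder at (-2.5, 12) does not reach this height (z outside [0.5, 4]); Combining (union): nothing is present at this height; the r=11 cylinder at (15.5, 15.5) gives a regular 32-gon of circumradius 11 (constant along its height) (perimeter = 2·32·11.000·sin(180°/32) = 69.00 mm); Taking the union: only the r=11 cylinder at (15.5, 15.5) is present, so the union is just that shape — boundary = 69.00 mm; (whole slice rotated 60° about Z — lengths, areas and connectivity unchanged). Overall, the cross-section is a single solid region. Total boundary length (outer) = 69.00 mm.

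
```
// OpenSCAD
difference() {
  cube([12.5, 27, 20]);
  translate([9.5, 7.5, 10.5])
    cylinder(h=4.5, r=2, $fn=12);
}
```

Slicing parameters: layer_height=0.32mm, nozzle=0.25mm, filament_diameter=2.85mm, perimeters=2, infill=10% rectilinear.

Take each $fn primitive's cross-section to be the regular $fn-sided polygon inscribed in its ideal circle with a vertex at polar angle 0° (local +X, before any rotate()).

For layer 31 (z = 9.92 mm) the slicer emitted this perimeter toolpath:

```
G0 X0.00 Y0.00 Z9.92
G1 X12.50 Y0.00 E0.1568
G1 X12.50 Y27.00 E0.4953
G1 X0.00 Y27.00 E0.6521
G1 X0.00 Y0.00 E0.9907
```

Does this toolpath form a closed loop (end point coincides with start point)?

Start point (G0): (0.00, 0.00). End point (last G1): the path returns to the start — closed.

yes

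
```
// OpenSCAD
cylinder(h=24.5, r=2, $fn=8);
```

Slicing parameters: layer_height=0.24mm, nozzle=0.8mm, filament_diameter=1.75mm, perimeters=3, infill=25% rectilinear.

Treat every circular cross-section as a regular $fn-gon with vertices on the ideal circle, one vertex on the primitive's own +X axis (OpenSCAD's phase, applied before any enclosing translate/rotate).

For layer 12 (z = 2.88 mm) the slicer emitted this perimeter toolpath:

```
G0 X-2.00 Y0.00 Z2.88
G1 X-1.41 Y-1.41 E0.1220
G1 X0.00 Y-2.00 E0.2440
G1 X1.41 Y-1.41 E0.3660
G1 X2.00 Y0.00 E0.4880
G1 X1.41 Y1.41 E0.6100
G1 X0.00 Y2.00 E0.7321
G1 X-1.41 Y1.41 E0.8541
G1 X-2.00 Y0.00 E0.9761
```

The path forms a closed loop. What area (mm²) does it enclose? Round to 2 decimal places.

Apply the shoelace formula to the sequence of (X, Y) vertices; enclosed area = 11.28 mm².

11.28 mm²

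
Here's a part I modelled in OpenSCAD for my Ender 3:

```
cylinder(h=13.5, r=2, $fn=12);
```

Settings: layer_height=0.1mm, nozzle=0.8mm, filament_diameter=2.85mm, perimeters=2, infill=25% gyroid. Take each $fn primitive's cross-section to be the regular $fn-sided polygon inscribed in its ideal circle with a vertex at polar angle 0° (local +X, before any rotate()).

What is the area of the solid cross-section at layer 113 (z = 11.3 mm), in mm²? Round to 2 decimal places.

12.00 mm²

At z = 11.3 mm: the r=2 cylinder contributes a regular 12-gon of circumradius 2 (area = (12/2)·2.000²·sin(360°/12) = 12.00 mm²). Overall, the cross-section is a single solid region. Net area = 12.00 mm².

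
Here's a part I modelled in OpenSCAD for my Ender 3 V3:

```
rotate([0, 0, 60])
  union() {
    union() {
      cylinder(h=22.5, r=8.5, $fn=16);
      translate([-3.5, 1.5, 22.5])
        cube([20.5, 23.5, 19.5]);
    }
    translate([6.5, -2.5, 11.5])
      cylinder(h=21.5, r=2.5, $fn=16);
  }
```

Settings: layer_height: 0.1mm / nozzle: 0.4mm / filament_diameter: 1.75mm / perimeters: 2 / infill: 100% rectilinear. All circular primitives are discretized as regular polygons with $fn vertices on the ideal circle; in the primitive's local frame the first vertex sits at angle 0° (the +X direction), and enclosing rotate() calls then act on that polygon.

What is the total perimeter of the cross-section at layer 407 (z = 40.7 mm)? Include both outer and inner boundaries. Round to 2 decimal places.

At z = 40.7 mm: the cylinder does not reach this height (z outside [0, 22.5]); the cube at (-3.5, 1.5) is present — its section is the full 20.5×23.5 rectangle (perimeter 88.00 mm); Merging all regions: only the 20.5×23.5 cube at (-3.5, 1.5) is present, so the union is just that shape — boundary = 88.00 mm; the cylinder at (6.5, -2.5) is absent (z outside [11.5, 33]); Merging all regions: only the result so far is present, so the union is just that shape — boundary = 88.00 mm; (rotated 60° about Z; rotation is an isometry so areas/perimeters/island counts are preserved). Overall, the cross-section is a single solid region. Total boundary length (outer) = 88.00 mm.

88.00 mm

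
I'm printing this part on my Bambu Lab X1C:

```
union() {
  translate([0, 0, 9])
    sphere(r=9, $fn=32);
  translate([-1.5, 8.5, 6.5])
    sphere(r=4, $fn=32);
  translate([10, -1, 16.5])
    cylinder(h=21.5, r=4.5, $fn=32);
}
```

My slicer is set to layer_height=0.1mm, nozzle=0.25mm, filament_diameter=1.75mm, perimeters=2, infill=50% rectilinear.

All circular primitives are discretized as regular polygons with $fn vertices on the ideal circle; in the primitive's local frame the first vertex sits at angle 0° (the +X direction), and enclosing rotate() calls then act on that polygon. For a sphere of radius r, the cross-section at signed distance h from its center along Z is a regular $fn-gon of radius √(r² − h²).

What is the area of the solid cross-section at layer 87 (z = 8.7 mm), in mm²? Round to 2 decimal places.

At z = 8.7 mm: the r=9 sphere contributes a regular 32-gon of circumradius √(9²−0.3²) = 8.995 (area = (32/2)·8.995²·sin(360°/32) = 252.56 mm²); the sphere at (-1.5, 8.5): section is a regular 32-gon, circumradius = √(r²−h²) = √(4²−2.2²) = 3.341 (area = (32/2)·3.341²·sin(360°/32) = 34.84 mm²); the cylinder at (10, -1) is not intersected at this z (z outside [16.5, 38]); Merging all regions: the regions partially overlap — summed areas 287.39 mm² minus the doubly-counted overlap 18.24 mm² gives 269.15 mm² — area = 269.15 mm². Overall, the cross-section is a single solid region. Net area = 269.15 mm².

269.15 mm²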